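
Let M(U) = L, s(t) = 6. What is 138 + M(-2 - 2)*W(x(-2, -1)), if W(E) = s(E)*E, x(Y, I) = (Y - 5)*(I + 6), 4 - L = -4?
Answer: -1542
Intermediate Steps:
L = 8 (L = 4 - 1*(-4) = 4 + 4 = 8)
x(Y, I) = (-5 + Y)*(6 + I)
W(E) = 6*E
M(U) = 8
138 + M(-2 - 2)*W(x(-2, -1)) = 138 + 8*(6*(-30 - 5*(-1) + 6*(-2) - 1*(-2))) = 138 + 8*(6*(-30 + 5 - 12 + 2)) = 138 + 8*(6*(-35)) = 138 + 8*(-210) = 138 - 1680 = -1542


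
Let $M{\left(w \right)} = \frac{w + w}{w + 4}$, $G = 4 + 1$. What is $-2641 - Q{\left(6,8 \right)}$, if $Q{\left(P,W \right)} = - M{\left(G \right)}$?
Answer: $- \frac{23759}{9} \approx -2639.9$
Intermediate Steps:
$G = 5$
$M{\left(w \right)} = \frac{2 w}{4 + w}$
$Q{\left(P,W \right)} = - \frac{10}{9}$ ($Q{\left(P,W \right)} = - \frac{2 \cdot 5}{4 + 5} = - \frac{2 \cdot 5}{9} = \left(-1\right) \frac{10}{9} = - \frac{10}{9}$)
$-2641 - Q{\left(6,8 \right)} = -2641 - - \frac{10}{9} = -2641 + \frac{10}{9} = - \frac{23759}{9}$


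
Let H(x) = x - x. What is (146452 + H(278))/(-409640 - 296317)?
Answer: -146452/705957 ≈ -0.20745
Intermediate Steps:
H(x) = 0
(146452 + H(278))/(-409640 - 296317) = (146452 + 0)/(-409640 - 296317) = 146452/(-705957) = 146452*(-1/705957) = -146452/705957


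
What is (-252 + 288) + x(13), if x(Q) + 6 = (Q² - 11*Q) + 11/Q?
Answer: 739/13 ≈ 56.846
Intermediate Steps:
x(Q) = -6 + Q² - 11*Q + 11/Q (x(Q) = -6 + ((Q² - 11*Q) + 11/Q) = -6 + (Q² - 11*Q + 11/Q) = -6 + Q² - 11*Q + 11/Q)
(-252 + 288) + x(13) = (-252 + 288) + (-6 + 13² - 11*13 + 11/13) = 36 + (-6 + 169 - 143 + 11*(1/13)) = 36 + (-6 + 169 - 143 + 11/13) = 36 + 271/13 = 739/13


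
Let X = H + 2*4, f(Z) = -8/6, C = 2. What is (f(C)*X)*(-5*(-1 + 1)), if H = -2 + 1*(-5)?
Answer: 0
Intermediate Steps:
f(Z) = -4/3 (f(Z) = -8*1/6 = -4/3)
H = -7 (H = -2 - 5 = -7)
X = 1 (X = -7 + 2*4 = -7 + 8 = 1)
(f(C)*X)*(-5*(-1 + 1)) = (-4/3*1)*(-5*(-1 + 1)) = -(-20)*0/3 = -4/3*0 = 0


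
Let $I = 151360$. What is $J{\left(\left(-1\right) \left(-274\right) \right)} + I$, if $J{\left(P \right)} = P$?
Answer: $151634$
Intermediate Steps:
$J{\left(\left(-1\right) \left(-274\right) \right)} + I = \left(-1\right) \left(-274\right) + 151360 = 274 + 151360 = 151634$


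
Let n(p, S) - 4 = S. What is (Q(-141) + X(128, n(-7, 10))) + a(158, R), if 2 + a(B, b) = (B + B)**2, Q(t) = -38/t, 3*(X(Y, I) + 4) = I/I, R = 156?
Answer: 14078935/141 ≈ 99851.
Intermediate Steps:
n(p, S) = 4 + S
X(Y, I) = -11/3 (X(Y, I) = -4 + (I/I)/3 = -4 + (1/3)*1 = -4 + 1/3 = -11/3)
a(B, b) = -2 + 4*B**2 (a(B, b) = -2 + (B + B)**2 = -2 + (2*B)**2 = -2 + 4*B**2)
(Q(-141) + X(128, n(-7, 10))) + a(158, R) = (-38/(-141) - 11/3) + (-2 + 4*158**2) = (-38*(-1/141) - 11/3) + (-2 + 4*24964) = (38/141 - 11/3) + (-2 + 99856) = -479/141 + 99854 = 14078935/141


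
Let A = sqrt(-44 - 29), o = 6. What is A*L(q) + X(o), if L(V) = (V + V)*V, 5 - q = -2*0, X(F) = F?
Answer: 6 + 50*I*sqrt(73) ≈ 6.0 + 427.2*I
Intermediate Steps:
A = I*sqrt(73) (A = sqrt(-73) = I*sqrt(73) ≈ 8.544*I)
q = 5 (q = 5 - (-2)*0 = 5 - 1*0 = 5 + 0 = 5)
L(V) = 2*V**2 (L(V) = (2*V)*V = 2*V**2)
A*L(q) + X(o) = (I*sqrt(73))*(2*5**2) + 6 = (I*sqrt(73))*(2*25) + 6 = (I*sqrt(73))*50 + 6 = 50*I*sqrt(73) + 6 = 6 + 50*I*sqrt(73)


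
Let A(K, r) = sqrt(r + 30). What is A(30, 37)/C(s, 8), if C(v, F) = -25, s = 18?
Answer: -sqrt(67)/25 ≈ -0.32741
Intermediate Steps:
A(K, r) = sqrt(30 + r)
A(30, 37)/C(s, 8) = sqrt(30 + 37)/(-25) = sqrt(67)*(-1/25) = -sqrt(67)/25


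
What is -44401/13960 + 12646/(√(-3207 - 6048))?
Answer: -44401/13960 - 12646*I*√9255/9255 ≈ -3.1806 - 131.45*I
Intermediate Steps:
-44401/13960 + 12646/(√(-3207 - 6048)) = -44401*1/13960 + 12646/(√(-9255)) = -44401/13960 + 12646/((I*√9255)) = -44401/13960 + 12646*(-I*√9255/9255) = -44401/13960 - 12646*I*√9255/9255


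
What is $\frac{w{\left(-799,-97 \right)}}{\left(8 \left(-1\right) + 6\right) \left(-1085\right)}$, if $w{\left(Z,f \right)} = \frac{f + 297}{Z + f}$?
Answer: $- \frac{5}{48608} \approx -0.00010286$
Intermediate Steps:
$w{\left(Z,f \right)} = \frac{297 + f}{Z + f}$
$\frac{w{\left(-799,-97 \right)}}{\left(8 \left(-1\right) + 6\right) \left(-1085\right)} = \frac{\frac{1}{-799 - 97} \left(297 - 97\right)}{\left(8 \left(-1\right) + 6\right) \left(-1085\right)} = \frac{\frac{1}{-896} \cdot 200}{\left(-8 + 6\right) \left(-1085\right)} = \frac{\left(- \frac{1}{896}\right) 200}{\left(-2\right) \left(-1085\right)} = - \frac{25}{112 \cdot 2170} = \left(- \frac{25}{112}\right) \frac{1}{2170} = - \frac{5}{48608}$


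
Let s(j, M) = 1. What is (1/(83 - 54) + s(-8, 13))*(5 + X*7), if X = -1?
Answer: -60/29 ≈ -2.0690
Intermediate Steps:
(1/(83 - 54) + s(-8, 13))*(5 + X*7) = (1/(83 - 54) + 1)*(5 - 1*7) = (1/29 + 1)*(5 - 7) = (1/29 + 1)*(-2) = (30/29)*(-2) = -60/29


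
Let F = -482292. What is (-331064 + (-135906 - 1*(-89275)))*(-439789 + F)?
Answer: 348265383295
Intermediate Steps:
(-331064 + (-135906 - 1*(-89275)))*(-439789 + F) = (-331064 + (-135906 - 1*(-89275)))*(-439789 - 482292) = (-331064 + (-135906 + 89275))*(-922081) = (-331064 - 46631)*(-922081) = -377695*(-922081) = 348265383295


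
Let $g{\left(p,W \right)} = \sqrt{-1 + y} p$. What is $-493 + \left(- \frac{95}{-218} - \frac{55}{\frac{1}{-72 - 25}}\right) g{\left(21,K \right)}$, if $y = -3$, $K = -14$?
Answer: $-493 + \frac{24425625 i}{109} \approx -493.0 + 2.2409 \cdot 10^{5} i$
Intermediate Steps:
$g{\left(p,W \right)} = 2 i p$ ($g{\left(p,W \right)} = \sqrt{-1 - 3} p = \sqrt{-4} p = 2 i p$)
$-493 + \left(- \frac{95}{-218} - \frac{55}{\frac{1}{-72 - 25}}\right) g{\left(21,K \right)} = -493 + \left(- \frac{95}{-218} - \frac{55}{\frac{1}{-72 - 25}}\right) 2 i 21 = -493 + \left(\left(-95\right) \left(- \frac{1}{218}\right) - \frac{55}{\frac{1}{-97}}\right) 42 i = -493 + \left(\frac{95}{218} - \frac{55}{- \frac{1}{97}}\right) 42 i = -493 + \left(\frac{95}{218} - -5335\right) 42 i = -493 + \left(\frac{95}{218} + 5335\right) 42 i = -493 + \frac{1163125 \cdot 42 i}{218} = -493 + \frac{24425625 i}{109}$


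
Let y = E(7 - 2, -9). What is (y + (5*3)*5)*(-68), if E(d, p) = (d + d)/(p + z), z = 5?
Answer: -4930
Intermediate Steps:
E(d, p) = 2*d/(5 + p) (E(d, p) = (d + d)/(p + 5) = (2*d)/(5 + p) = 2*d/(5 + p))
y = -5/2 (y = 2*(7 - 2)/(5 - 9) = 2*5/(-4) = 2*5*(-¼) = -5/2 ≈ -2.5000)
(y + (5*3)*5)*(-68) = (-5/2 + (5*3)*5)*(-68) = (-5/2 + 15*5)*(-68) = (-5/2 + 75)*(-68) = (145/2)*(-68) = -4930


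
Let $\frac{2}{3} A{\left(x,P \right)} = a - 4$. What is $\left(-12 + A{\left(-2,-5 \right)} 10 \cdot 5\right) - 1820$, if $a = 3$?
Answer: $-1907$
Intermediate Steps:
$A{\left(x,P \right)} = - \frac{3}{2}$ ($A{\left(x,P \right)} = \frac{3 \left(3 - 4\right)}{2} = \frac{3}{2} \left(-1\right) = - \frac{3}{2}$)
$\left(-12 + A{\left(-2,-5 \right)} 10 \cdot 5\right) - 1820 = \left(-12 - \frac{3 \cdot 10 \cdot 5}{2}\right) - 1820 = \left(-12 - 75\right) - 1820 = -87 - 1820 = -1907$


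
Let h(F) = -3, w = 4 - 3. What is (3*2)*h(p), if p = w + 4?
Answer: -18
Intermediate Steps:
w = 1
p = 5 (p = 1 + 4 = 5)
(3*2)*h(p) = (3*2)*(-3) = 6*(-3) = -18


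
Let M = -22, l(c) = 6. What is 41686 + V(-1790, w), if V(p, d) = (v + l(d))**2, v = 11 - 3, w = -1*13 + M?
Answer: 41882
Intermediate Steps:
w = -35 (w = -1*13 - 22 = -13 - 22 = -35)
v = 8
V(p, d) = 196 (V(p, d) = (8 + 6)**2 = 14**2 = 196)
41686 + V(-1790, w) = 41686 + 196 = 41882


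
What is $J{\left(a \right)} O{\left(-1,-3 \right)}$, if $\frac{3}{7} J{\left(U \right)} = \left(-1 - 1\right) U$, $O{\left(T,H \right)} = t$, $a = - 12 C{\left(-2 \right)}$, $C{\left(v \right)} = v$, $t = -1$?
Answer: $112$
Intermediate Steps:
$a = 24$ ($a = \left(-12\right) \left(-2\right) = 24$)
$O{\left(T,H \right)} = -1$
$J{\left(U \right)} = - \frac{14 U}{3}$ ($J{\left(U \right)} = \frac{7 \left(-1 - 1\right) U}{3} = \frac{7 \left(- 2 U\right)}{3} = - \frac{14 U}{3}$)
$J{\left(a \right)} O{\left(-1,-3 \right)} = \left(- \frac{14}{3}\right) 24 \left(-1\right) = \left(-112\right) \left(-1\right) = 112$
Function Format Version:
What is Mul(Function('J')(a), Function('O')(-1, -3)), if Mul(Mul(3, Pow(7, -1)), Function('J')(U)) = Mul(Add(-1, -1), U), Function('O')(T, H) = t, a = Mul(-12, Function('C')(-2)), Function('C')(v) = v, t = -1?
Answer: 112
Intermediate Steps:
a = 24 (a = Mul(-12, -2) = 24)
Function('O')(T, H) = -1
Function('J')(U) = Mul(Rational(-14, 3), U) (Function('J')(U) = Mul(Rational(7, 3), Mul(Add(-1, -1), U)) = Mul(Rational(7, 3), Mul(-2, U)) = Mul(Rational(-14, 3), U))
Mul(Function('J')(a), Function('O')(-1, -3)) = Mul(Mul(Rational(-14, 3), 24), -1) = Mul(-112, -1) = 112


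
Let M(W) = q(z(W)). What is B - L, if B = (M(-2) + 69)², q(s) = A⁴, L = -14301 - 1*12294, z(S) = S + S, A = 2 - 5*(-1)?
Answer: 6127495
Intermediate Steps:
A = 7 (A = 2 + 5 = 7)
z(S) = 2*S
L = -26595 (L = -14301 - 12294 = -26595)
q(s) = 2401 (q(s) = 7⁴ = 2401)
M(W) = 2401
B = 6100900 (B = (2401 + 69)² = 2470² = 6100900)
B - L = 6100900 - 1*(-26595) = 6100900 + 26595 = 6127495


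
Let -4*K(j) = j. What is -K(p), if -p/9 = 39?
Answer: -351/4 ≈ -87.750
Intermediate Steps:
p = -351 (p = -9*39 = -351)
K(j) = -j/4
-K(p) = -(-1)*(-351)/4 = -1*351/4 = -351/4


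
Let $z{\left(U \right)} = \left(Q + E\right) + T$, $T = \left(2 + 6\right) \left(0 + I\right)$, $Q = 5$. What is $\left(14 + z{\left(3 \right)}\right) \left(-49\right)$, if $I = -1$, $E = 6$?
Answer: $-833$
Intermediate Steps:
$T = -8$ ($T = \left(2 + 6\right) \left(0 - 1\right) = 8 \left(-1\right) = -8$)
$z{\left(U \right)} = 3$ ($z{\left(U \right)} = \left(5 + 6\right) - 8 = 11 - 8 = 3$)
$\left(14 + z{\left(3 \right)}\right) \left(-49\right) = \left(14 + 3\right) \left(-49\right) = 17 \left(-49\right) = -833$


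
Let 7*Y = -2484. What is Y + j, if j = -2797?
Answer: -22063/7 ≈ -3151.9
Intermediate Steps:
Y = -2484/7 (Y = (1/7)*(-2484) = -2484/7 ≈ -354.86)
Y + j = -2484/7 - 2797 = -22063/7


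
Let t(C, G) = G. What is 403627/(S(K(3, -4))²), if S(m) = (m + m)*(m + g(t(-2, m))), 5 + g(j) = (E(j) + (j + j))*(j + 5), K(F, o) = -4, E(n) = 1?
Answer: 403627/16384 ≈ 24.635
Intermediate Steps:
g(j) = -5 + (1 + 2*j)*(5 + j) (g(j) = -5 + (1 + (j + j))*(j + 5) = -5 + (1 + 2*j)*(5 + j))
S(m) = 2*m*(m + m*(11 + 2*m)) (S(m) = (m + m)*(m + m*(11 + 2*m)) = (2*m)*(m + m*(11 + 2*m)) = 2*m*(m + m*(11 + 2*m)))
403627/(S(K(3, -4))²) = 403627/((4*(-4)²*(6 - 4))²) = 403627/((4*16*2)²) = 403627/(128²) = 403627/16384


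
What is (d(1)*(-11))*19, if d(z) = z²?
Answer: -209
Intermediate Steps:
(d(1)*(-11))*19 = (1²*(-11))*19 = (1*(-11))*19 = -11*19 = -209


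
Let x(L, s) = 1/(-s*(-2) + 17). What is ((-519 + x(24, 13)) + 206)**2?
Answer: 181117764/1849 ≈ 97955.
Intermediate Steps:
x(L, s) = 1/(17 + 2*s) (x(L, s) = 1/(2*s + 17) = 1/(17 + 2*s))
((-519 + x(24, 13)) + 206)**2 = ((-519 + 1/(17 + 2*13)) + 206)**2 = ((-519 + 1/(17 + 26)) + 206)**2 = ((-519 + 1/43) + 206)**2 = (-22316/43 + 206)**2 = (-13458/43)**2 = 181117764/1849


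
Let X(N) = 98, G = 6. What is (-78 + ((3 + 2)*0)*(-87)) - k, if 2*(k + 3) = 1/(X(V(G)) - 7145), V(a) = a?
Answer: -1057049/14094 ≈ -75.000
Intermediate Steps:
k = -42283/14094 (k = -3 + 1/(2*(98 - 7145)) = -3 + (1/2)/(-7047) = -3 + (1/2)*(-1/7047) = -3 - 1/14094 = -42283/14094 ≈ -3.0001)
(-78 + ((3 + 2)*0)*(-87)) - k = (-78 + ((3 + 2)*0)*(-87)) - 1*(-42283/14094) = (-78 + (5*0)*(-87)) + 42283/14094 = (-78 + 0*(-87)) + 42283/14094 = (-78 + 0) + 42283/14094 = -78 + 42283/14094 = -1057049/14094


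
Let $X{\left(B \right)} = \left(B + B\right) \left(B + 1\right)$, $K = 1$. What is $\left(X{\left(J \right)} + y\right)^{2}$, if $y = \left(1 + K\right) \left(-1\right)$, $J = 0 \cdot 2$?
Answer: $4$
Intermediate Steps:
$J = 0$
$X{\left(B \right)} = 2 B \left(1 + B\right)$
$y = -2$ ($y = \left(1 + 1\right) \left(-1\right) = 2 \left(-1\right) = -2$)
$\left(X{\left(J \right)} + y\right)^{2} = \left(2 \cdot 0 \left(1 + 0\right) - 2\right)^{2} = \left(2 \cdot 0 \cdot 1 - 2\right)^{2} = \left(0 - 2\right)^{2} = \left(-2\right)^{2} = 4$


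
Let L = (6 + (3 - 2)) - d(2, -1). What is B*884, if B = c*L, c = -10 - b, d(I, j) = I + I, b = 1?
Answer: -29172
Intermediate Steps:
d(I, j) = 2*I
L = 3 (L = (6 + (3 - 2)) - 2*2 = (6 + 1) - 1*4 = 7 - 4 = 3)
c = -11 (c = -10 - 1*1 = -10 - 1 = -11)
B = -33 (B = -11*3 = -33)
B*884 = -33*884 = -29172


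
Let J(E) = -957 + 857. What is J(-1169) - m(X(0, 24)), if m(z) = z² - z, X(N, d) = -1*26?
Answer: -802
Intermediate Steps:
X(N, d) = -26
J(E) = -100
J(-1169) - m(X(0, 24)) = -100 - (-26)*(-1 - 26) = -100 - (-26)*(-27) = -100 - 1*702 = -100 - 702 = -802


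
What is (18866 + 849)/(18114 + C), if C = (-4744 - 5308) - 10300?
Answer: -19715/2238 ≈ -8.8092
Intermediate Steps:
C = -20352 (C = -10052 - 10300 = -20352)
(18866 + 849)/(18114 + C) = (18866 + 849)/(18114 - 20352) = 19715/(-2238) = 19715*(-1/2238) = -19715/2238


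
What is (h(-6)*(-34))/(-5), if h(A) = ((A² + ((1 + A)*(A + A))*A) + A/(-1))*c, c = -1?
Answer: 10812/5 ≈ 2162.4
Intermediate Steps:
h(A) = A - A² - 2*A²*(1 + A) (h(A) = ((A² + ((1 + A)*(A + A))*A) + A/(-1))*(-1) = ((A² + ((1 + A)*(2*A))*A) + A*(-1))*(-1) = ((A² + (2*A*(1 + A))*A) - A)*(-1) = ((A² + 2*A²*(1 + A)) - A)*(-1) = (A² - A + 2*A²*(1 + A))*(-1) = A - A² - 2*A²*(1 + A))
(h(-6)*(-34))/(-5) = (-6*(1 - 3*(-6) - 2*(-6)²)*(-34))/(-5) = (-6*(1 + 18 - 2*36)*(-34))*(-⅕) = (-6*(1 + 18 - 72)*(-34))*(-⅕) = (-6*(-53)*(-34))*(-⅕) = (318*(-34))*(-⅕) = -10812*(-⅕) = 10812/5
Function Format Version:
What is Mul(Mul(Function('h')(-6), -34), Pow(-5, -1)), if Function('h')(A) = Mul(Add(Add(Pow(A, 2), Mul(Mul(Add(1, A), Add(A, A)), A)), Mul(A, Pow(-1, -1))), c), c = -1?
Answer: Rational(10812, 5) ≈ 2162.4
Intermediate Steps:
Function('h')(A) = Add(A, Mul(-1, Pow(A, 2)), Mul(-2, Pow(A, 2), Add(1, A))) (Function('h')(A) = Mul(Add(Add(Pow(A, 2), Mul(Mul(Add(1, A), Add(A, A)), A)), Mul(A, Pow(-1, -1))), -1) = Mul(Add(Add(Pow(A, 2), Mul(Mul(Add(1, A), Mul(2, A)), A)), Mul(A, -1)), -1) = Mul(Add(Add(Pow(A, 2), Mul(Mul(2, A, Add(1, A)), A)), Mul(-1, A)), -1) = Mul(Add(Add(Pow(A, 2), Mul(2, Pow(A, 2), Add(1, A))), Mul(-1, A)), -1) = Mul(Add(Pow(A, 2), Mul(-1, A), Mul(2, Pow(A, 2), Add(1, A))), -1) = Add(A, Mul(-1, Pow(A, 2)), Mul(-2, Pow(A, 2), Add(1, A))))
Mul(Mul(Function('h')(-6), -34), Pow(-5, -1)) = Mul(Mul(Mul(-6, Add(1, Mul(-3, -6), Mul(-2, Pow(-6, 2)))), -34), Pow(-5, -1)) = Mul(Mul(Mul(-6, Add(1, 18, Mul(-2, 36))), -34), Rational(-1, 5)) = Mul(Mul(Mul(-6, Add(1, 18, -72)), -34), Rational(-1, 5)) = Mul(Mul(Mul(-6, -53), -34), Rational(-1, 5)) = Mul(Mul(318, -34), Rational(-1, 5)) = Mul(-10812, Rational(-1, 5)) = Rational(10812, 5)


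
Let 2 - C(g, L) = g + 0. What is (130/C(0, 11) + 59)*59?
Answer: 7316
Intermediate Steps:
C(g, L) = 2 - g (C(g, L) = 2 - (g + 0) = 2 - g)
(130/C(0, 11) + 59)*59 = (130/(2 - 1*0) + 59)*59 = (130/(2 + 0) + 59)*59 = (130/2 + 59)*59 = (130*(½) + 59)*59 = (65 + 59)*59 = 124*59 = 7316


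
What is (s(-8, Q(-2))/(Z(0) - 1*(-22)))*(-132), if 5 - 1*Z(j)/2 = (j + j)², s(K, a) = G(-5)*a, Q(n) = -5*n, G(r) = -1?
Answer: 165/4 ≈ 41.250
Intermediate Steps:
s(K, a) = -a
Z(j) = 10 - 8*j² (Z(j) = 10 - 2*(j + j)² = 10 - 2*4*j² = 10 - 8*j²)
(s(-8, Q(-2))/(Z(0) - 1*(-22)))*(-132) = ((-(-5)*(-2))/((10 - 8*0²) - 1*(-22)))*(-132) = ((-1*10)/((10 - 8*0) + 22))*(-132) = -10/((10 + 0) + 22)*(-132) = -10/(10 + 22)*(-132) = -10/32*(-132) = -10*1/32*(-132) = -5/16*(-132) = 165/4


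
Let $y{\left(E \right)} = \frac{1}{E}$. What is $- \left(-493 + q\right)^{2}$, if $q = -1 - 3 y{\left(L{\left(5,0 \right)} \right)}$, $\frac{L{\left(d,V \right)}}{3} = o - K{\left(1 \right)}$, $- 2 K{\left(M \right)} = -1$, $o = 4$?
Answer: $- \frac{11971600}{49} \approx -2.4432 \cdot 10^{5}$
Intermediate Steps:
$K{\left(M \right)} = \frac{1}{2}$ ($K{\left(M \right)} = \left(- \frac{1}{2}\right) \left(-1\right) = \frac{1}{2}$)
$L{\left(d,V \right)} = \frac{21}{2}$ ($L{\left(d,V \right)} = 3 \left(4 - \frac{1}{2}\right) = 3 \cdot \frac{7}{2} = \frac{21}{2}$)
$q = - \frac{9}{7}$ ($q = -1 - \frac{3}{\frac{21}{2}} = -1 - \frac{2}{7} = - \frac{9}{7} \approx -1.2857$)
$- \left(-493 + q\right)^{2} = - \left(-493 - \frac{9}{7}\right)^{2} = - \left(- \frac{3460}{7}\right)^{2} = \left(-1\right) \frac{11971600}{49} = - \frac{11971600}{49}$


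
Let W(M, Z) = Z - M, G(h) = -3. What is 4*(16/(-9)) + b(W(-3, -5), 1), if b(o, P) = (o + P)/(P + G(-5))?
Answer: -119/18 ≈ -6.6111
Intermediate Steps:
b(o, P) = (P + o)/(-3 + P) (b(o, P) = (o + P)/(P - 3) = (P + o)/(-3 + P))
4*(16/(-9)) + b(W(-3, -5), 1) = 4*(16/(-9)) + (1 + (-5 - 1*(-3)))/(-3 + 1) = 4*(16*(-⅑)) + (1 + (-5 + 3))/(-2) = 4*(-16/9) - (1 - 2)/2 = -64/9 - ½*(-1) = -64/9 + ½ = -119/18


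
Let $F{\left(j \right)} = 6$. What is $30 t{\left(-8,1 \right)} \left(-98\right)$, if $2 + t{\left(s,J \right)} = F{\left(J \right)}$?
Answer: $-11760$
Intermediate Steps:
$t{\left(s,J \right)} = 4$ ($t{\left(s,J \right)} = -2 + 6 = 4$)
$30 t{\left(-8,1 \right)} \left(-98\right) = 30 \cdot 4 \left(-98\right) = 120 \left(-98\right) = -11760$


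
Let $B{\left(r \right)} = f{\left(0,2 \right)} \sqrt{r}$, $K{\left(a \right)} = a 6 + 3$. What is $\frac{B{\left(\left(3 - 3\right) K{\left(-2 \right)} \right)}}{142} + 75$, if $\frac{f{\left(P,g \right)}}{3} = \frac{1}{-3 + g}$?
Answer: $75$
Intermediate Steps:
$f{\left(P,g \right)} = \frac{3}{-3 + g}$
$K{\left(a \right)} = 3 + 6 a$ ($K{\left(a \right)} = 6 a + 3 = 3 + 6 a$)
$B{\left(r \right)} = - 3 \sqrt{r}$ ($B{\left(r \right)} = \frac{3}{-3 + 2} \sqrt{r} = \frac{3}{-1} \sqrt{r} = 3 \left(-1\right) \sqrt{r} = - 3 \sqrt{r}$)
$\frac{B{\left(\left(3 - 3\right) K{\left(-2 \right)} \right)}}{142} + 75 = \frac{\left(-3\right) \sqrt{\left(3 - 3\right) \left(3 + 6 \left(-2\right)\right)}}{142} + 75 = \frac{\left(-3\right) \sqrt{0 \left(3 - 12\right)}}{142} + 75 = \frac{\left(-3\right) \sqrt{0 \left(-9\right)}}{142} + 75 = \frac{\left(-3\right) \sqrt{0}}{142} + 75 = \frac{\left(-3\right) 0}{142} + 75 = \frac{1}{142} \cdot 0 + 75 = 0 + 75 = 75$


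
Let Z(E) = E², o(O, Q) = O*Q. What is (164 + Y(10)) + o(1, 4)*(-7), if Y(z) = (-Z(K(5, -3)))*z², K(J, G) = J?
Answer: -2364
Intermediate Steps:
Y(z) = -25*z² (Y(z) = (-1*5²)*z² = (-1*25)*z² = -25*z²)
(164 + Y(10)) + o(1, 4)*(-7) = (164 - 25*10²) + (1*4)*(-7) = (164 - 25*100) + 4*(-7) = (164 - 2500) - 28 = -2336 - 28 = -2364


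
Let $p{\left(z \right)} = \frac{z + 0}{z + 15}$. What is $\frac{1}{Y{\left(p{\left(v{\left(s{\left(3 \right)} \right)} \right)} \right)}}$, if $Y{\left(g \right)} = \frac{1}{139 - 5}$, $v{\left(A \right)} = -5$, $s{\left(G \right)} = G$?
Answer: $134$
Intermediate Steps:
$p{\left(z \right)} = \frac{z}{15 + z}$
$Y{\left(g \right)} = \frac{1}{134}$
$\frac{1}{Y{\left(p{\left(v{\left(s{\left(3 \right)} \right)} \right)} \right)}} = \frac{1}{\frac{1}{134}} = 134$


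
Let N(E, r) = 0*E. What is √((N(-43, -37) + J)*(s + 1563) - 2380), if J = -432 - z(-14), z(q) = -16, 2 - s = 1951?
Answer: 2*√39549 ≈ 397.74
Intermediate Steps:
s = -1949 (s = 2 - 1*1951 = 2 - 1951 = -1949)
N(E, r) = 0
J = -416 (J = -432 - 1*(-16) = -432 + 16 = -416)
√((N(-43, -37) + J)*(s + 1563) - 2380) = √((0 - 416)*(-1949 + 1563) - 2380) = √(-416*(-386) - 2380) = √(160576 - 2380) = √158196 = 2*√39549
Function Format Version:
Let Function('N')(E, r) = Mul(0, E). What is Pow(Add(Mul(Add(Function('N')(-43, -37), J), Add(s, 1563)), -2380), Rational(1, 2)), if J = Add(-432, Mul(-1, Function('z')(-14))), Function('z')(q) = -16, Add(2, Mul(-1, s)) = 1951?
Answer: Mul(2, Pow(39549, Rational(1, 2))) ≈ 397.74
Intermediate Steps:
s = -1949 (s = Add(2, Mul(-1, 1951)) = Add(2, -1951) = -1949)
Function('N')(E, r) = 0
J = -416 (J = Add(-432, Mul(-1, -16)) = Add(-432, 16) = -416)
Pow(Add(Mul(Add(Function('N')(-43, -37), J), Add(s, 1563)), -2380), Rational(1, 2)) = Pow(Add(Mul(Add(0, -416), Add(-1949, 1563)), -2380), Rational(1, 2)) = Pow(Add(Mul(-416, -386), -2380), Rational(1, 2)) = Pow(Add(160576, -2380), Rational(1, 2)) = Pow(158196, Rational(1, 2)) = Mul(2, Pow(39549, Rational(1, 2)))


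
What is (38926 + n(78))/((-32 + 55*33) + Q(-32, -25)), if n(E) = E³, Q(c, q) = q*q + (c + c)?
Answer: 256739/1172 ≈ 219.06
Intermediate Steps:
Q(c, q) = q² + 2*c
(38926 + n(78))/((-32 + 55*33) + Q(-32, -25)) = (38926 + 78³)/((-32 + 55*33) + ((-25)² + 2*(-32))) = (38926 + 474552)/((-32 + 1815) + (625 - 64)) = 513478/(1783 + 561) = 513478/2344 = 513478*(1/2344) = 256739/1172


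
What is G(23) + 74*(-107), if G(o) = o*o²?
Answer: 4249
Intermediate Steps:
G(o) = o³
G(23) + 74*(-107) = 23³ + 74*(-107) = 12167 - 7918 = 4249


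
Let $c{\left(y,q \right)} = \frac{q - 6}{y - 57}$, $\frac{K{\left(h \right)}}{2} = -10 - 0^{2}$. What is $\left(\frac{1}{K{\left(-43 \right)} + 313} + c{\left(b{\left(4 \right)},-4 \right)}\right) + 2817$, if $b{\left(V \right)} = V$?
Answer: $\frac{43748176}{15529} \approx 2817.2$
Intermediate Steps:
$K{\left(h \right)} = -20$ ($K{\left(h \right)} = 2 \left(-10 - 0^{2}\right) = 2 \left(-10 - 0\right) = 2 \left(-10 + 0\right) = 2 \left(-10\right) = -20$)
$c{\left(y,q \right)} = \frac{-6 + q}{-57 + y}$
$\left(\frac{1}{K{\left(-43 \right)} + 313} + c{\left(b{\left(4 \right)},-4 \right)}\right) + 2817 = \left(\frac{1}{-20 + 313} + \frac{-6 - 4}{-57 + 4}\right) + 2817 = \left(\frac{1}{293} + \frac{1}{-53} \left(-10\right)\right) + 2817 = \left(\frac{1}{293} - - \frac{10}{53}\right) + 2817 = \left(\frac{1}{293} + \frac{10}{53}\right) + 2817 = \frac{2983}{15529} + 2817 = \frac{43748176}{15529}$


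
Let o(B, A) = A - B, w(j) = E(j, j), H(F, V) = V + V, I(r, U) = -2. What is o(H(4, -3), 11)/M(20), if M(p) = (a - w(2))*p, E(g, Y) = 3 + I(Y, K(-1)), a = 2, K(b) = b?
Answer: 17/20 ≈ 0.85000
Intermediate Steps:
E(g, Y) = 1 (E(g, Y) = 3 - 2 = 1)
H(F, V) = 2*V
w(j) = 1
M(p) = p (M(p) = (2 - 1*1)*p = (2 - 1)*p = 1*p = p)
o(H(4, -3), 11)/M(20) = (11 - 2*(-3))/20 = (11 - 1*(-6))*(1/20) = (11 + 6)*(1/20) = 17*(1/20) = 17/20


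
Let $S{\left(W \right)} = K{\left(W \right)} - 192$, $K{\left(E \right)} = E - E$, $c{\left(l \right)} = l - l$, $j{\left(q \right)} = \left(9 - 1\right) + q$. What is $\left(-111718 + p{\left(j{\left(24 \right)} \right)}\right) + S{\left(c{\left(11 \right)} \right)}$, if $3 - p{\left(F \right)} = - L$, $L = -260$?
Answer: $-112167$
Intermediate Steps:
$j{\left(q \right)} = 8 + q$
$c{\left(l \right)} = 0$
$K{\left(E \right)} = 0$
$p{\left(F \right)} = -257$ ($p{\left(F \right)} = 3 - \left(-1\right) \left(-260\right) = 3 - 260 = -257$)
$S{\left(W \right)} = -192$ ($S{\left(W \right)} = 0 - 192 = -192$)
$\left(-111718 + p{\left(j{\left(24 \right)} \right)}\right) + S{\left(c{\left(11 \right)} \right)} = \left(-111718 - 257\right) - 192 = -111975 - 192 = -112167$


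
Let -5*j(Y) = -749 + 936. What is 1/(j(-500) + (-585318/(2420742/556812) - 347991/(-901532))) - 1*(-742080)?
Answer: 181748349574893648586420/244917461158786513 ≈ 7.4208e+5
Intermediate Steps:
j(Y) = -187/5 (j(Y) = -(-749 + 936)/5 = -⅕*187 = -187/5)
1/(j(-500) + (-585318/(2420742/556812) - 347991/(-901532))) - 1*(-742080) = 1/(-187/5 + (-585318/(2420742/556812) - 347991/(-901532))) - 1*(-742080) = 1/(-187/5 + (-585318/(2420742*(1/556812)) - 347991*(-1/901532))) + 742080 = 1/(-187/5 + (-585318/403457/92802 + 347991/901532)) + 742080 = 1/(-187/5 + (-585318*92802/403457 + 347991/901532)) + 742080 = 1/(-187/5 + (-54318681036/403457 + 347991/901532)) + 742080 = 1/(-187/5 - 48969888752342265/363729396124) + 742080 = 1/(-244917461158786513/1818646980620) + 742080 = -1818646980620/244917461158786513 + 742080 = 181748349574893648586420/244917461158786513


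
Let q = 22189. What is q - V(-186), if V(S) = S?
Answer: 22375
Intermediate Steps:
q - V(-186) = 22189 - 1*(-186) = 22189 + 186 = 22375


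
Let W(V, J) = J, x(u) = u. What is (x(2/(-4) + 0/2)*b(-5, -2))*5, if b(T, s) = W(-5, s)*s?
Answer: -10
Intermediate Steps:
b(T, s) = s² (b(T, s) = s*s = s²)
(x(2/(-4) + 0/2)*b(-5, -2))*5 = ((2/(-4) + 0/2)*(-2)²)*5 = ((2*(-¼) + 0*(½))*4)*5 = ((-½ + 0)*4)*5 = -½*4*5 = -2*5 = -10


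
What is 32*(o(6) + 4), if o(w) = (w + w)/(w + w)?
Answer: 160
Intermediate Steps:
o(w) = 1 (o(w) = (2*w)/((2*w)) = (2*w)*(1/(2*w)) = 1)
32*(o(6) + 4) = 32*(1 + 4) = 32*5 = 160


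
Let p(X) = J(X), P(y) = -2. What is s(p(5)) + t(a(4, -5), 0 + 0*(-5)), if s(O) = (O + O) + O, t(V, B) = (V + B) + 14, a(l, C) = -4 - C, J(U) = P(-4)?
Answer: 9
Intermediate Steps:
J(U) = -2
p(X) = -2
t(V, B) = 14 + B + V (t(V, B) = (B + V) + 14 = 14 + B + V)
s(O) = 3*O (s(O) = 2*O + O = 3*O)
s(p(5)) + t(a(4, -5), 0 + 0*(-5)) = 3*(-2) + (14 + (0 + 0*(-5)) + (-4 - 1*(-5))) = -6 + (14 + (0 + 0) + (-4 + 5)) = -6 + (14 + 0 + 1) = -6 + 15 = 9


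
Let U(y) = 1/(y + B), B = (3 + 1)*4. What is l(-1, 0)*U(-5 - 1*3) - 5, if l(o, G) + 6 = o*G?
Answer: -23/4 ≈ -5.7500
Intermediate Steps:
B = 16 (B = 4*4 = 16)
l(o, G) = -6 + G*o (l(o, G) = -6 + o*G = -6 + G*o)
U(y) = 1/(16 + y) (U(y) = 1/(y + 16) = 1/(16 + y))
l(-1, 0)*U(-5 - 1*3) - 5 = (-6 + 0*(-1))/(16 + (-5 - 1*3)) - 5 = (-6 + 0)/(16 + (-5 - 3)) - 5 = -6/(16 - 8) - 5 = -6/8 - 5 = -6*⅛ - 5 = -¾ - 5 = -23/4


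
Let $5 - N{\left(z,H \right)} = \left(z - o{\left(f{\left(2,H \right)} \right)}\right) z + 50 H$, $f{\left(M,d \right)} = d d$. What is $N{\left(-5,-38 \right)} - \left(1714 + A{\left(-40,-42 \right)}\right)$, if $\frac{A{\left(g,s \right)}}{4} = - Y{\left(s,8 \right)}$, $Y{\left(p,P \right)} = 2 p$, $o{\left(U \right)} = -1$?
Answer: $-165$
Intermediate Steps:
$f{\left(M,d \right)} = d^{2}$
$N{\left(z,H \right)} = 5 - 50 H - z \left(1 + z\right)$ ($N{\left(z,H \right)} = 5 - \left(\left(z - -1\right) z + 50 H\right) = 5 - \left(\left(z + 1\right) z + 50 H\right) = 5 - \left(\left(1 + z\right) z + 50 H\right) = 5 - \left(z \left(1 + z\right) + 50 H\right) = 5 - \left(50 H + z \left(1 + z\right)\right) = 5 - 50 H - z \left(1 + z\right)$)
$A{\left(g,s \right)} = - 8 s$ ($A{\left(g,s \right)} = 4 \left(- 2 s\right) = - 8 s$)
$N{\left(-5,-38 \right)} - \left(1714 + A{\left(-40,-42 \right)}\right) = \left(5 - -5 - \left(-5\right)^{2} - -1900\right) - \left(1714 - -336\right) = \left(5 + 5 - 25 + 1900\right) - \left(1714 + 336\right) = \left(5 + 5 - 25 + 1900\right) - 2050 = 1885 - 2050 = -165$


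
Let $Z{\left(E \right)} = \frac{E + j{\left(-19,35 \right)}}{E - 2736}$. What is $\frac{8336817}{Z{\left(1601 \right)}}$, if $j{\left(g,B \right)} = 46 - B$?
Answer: $- \frac{9462287295}{1612} \approx -5.8699 \cdot 10^{6}$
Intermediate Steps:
$Z{\left(E \right)} = \frac{11 + E}{-2736 + E}$ ($Z{\left(E \right)} = \frac{E + \left(46 - 35\right)}{E - 2736} = \frac{E + \left(46 - 35\right)}{-2736 + E} = \frac{E + 11}{-2736 + E} = \frac{11 + E}{-2736 + E}$)
$\frac{8336817}{Z{\left(1601 \right)}} = \frac{8336817}{\frac{1}{-2736 + 1601} \left(11 + 1601\right)} = \frac{8336817}{\frac{1}{-1135} \cdot 1612} = \frac{8336817}{\left(- \frac{1}{1135}\right) 1612} = \frac{8336817}{- \frac{1612}{1135}} = 8336817 \left(- \frac{1135}{1612}\right) = - \frac{9462287295}{1612}$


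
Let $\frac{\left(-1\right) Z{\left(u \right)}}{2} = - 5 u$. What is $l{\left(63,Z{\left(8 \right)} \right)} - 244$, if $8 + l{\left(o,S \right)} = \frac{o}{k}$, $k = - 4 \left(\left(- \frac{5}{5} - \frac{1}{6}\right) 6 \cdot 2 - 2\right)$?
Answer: $- \frac{16065}{64} \approx -251.02$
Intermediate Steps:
$k = 64$ ($k = - 4 \left(\left(\left(-5\right) \frac{1}{5} - \frac{1}{6}\right) 6 \cdot 2 - 2\right) = - 4 \left(\left(-1 - \frac{1}{6}\right) 6 \cdot 2 - 2\right) = - 4 \left(\left(- \frac{7}{6}\right) 6 \cdot 2 - 2\right) = - 4 \left(\left(-7\right) 2 - 2\right) = - 4 \left(-14 - 2\right) = \left(-4\right) \left(-16\right) = 64$)
$Z{\left(u \right)} = 10 u$ ($Z{\left(u \right)} = - 2 \left(- 5 u\right) = 10 u$)
$l{\left(o,S \right)} = -8 + \frac{o}{64}$
$l{\left(63,Z{\left(8 \right)} \right)} - 244 = \left(-8 + \frac{1}{64} \cdot 63\right) - 244 = \left(-8 + \frac{63}{64}\right) - 244 = - \frac{449}{64} - 244 = - \frac{16065}{64}$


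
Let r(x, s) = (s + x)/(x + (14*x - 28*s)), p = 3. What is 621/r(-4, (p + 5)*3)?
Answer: -113643/5 ≈ -22729.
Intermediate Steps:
r(x, s) = (s + x)/(-28*s + 15*x) (r(x, s) = (s + x)/(x + (-28*s + 14*x)) = (s + x)/(-28*s + 15*x))
621/r(-4, (p + 5)*3) = 621/((((3 + 5)*3 - 4)/(-28*(3 + 5)*3 + 15*(-4)))) = 621/(((8*3 - 4)/(-224*3 - 60))) = 621/(((24 - 4)/(-28*24 - 60))) = 621/((20/(-672 - 60))) = 621/((20/(-732))) = 621/((-1/732*20)) = 621/(-5/183) = 621*(-183/5) = -113643/5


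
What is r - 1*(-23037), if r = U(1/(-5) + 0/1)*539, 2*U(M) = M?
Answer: 229831/10 ≈ 22983.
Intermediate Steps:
U(M) = M/2
r = -539/10 (r = ((1/(-5) + 0/1)/2)*539 = ((1*(-⅕) + 0*1)/2)*539 = ((-⅕ + 0)/2)*539 = ((½)*(-⅕))*539 = -⅒*539 = -539/10 ≈ -53.900)
r - 1*(-23037) = -539/10 - 1*(-23037) = -539/10 + 23037 = 229831/10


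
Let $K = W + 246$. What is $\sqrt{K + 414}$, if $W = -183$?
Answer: $3 \sqrt{53} \approx 21.84$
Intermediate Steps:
$K = 63$ ($K = -183 + 246 = 63$)
$\sqrt{K + 414} = \sqrt{63 + 414} = \sqrt{477} = 3 \sqrt{53}$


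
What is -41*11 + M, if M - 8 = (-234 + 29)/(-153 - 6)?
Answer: -70232/159 ≈ -441.71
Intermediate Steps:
M = 1477/159 (M = 8 + (-234 + 29)/(-153 - 6) = 8 - 205/(-159) = 8 - 205*(-1/159) = 8 + 205/159 = 1477/159 ≈ 9.2893)
-41*11 + M = -41*11 + 1477/159 = -451 + 1477/159 = -70232/159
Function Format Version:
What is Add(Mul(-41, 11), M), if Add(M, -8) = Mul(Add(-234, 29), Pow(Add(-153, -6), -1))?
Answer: Rational(-70232, 159) ≈ -441.71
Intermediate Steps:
M = Rational(1477, 159) (M = Add(8, Mul(Add(-234, 29), Pow(Add(-153, -6), -1))) = Add(8, Mul(-205, Pow(-159, -1))) = Add(8, Mul(-205, Rational(-1, 159))) = Add(8, Rational(205, 159)) = Rational(1477, 159) ≈ 9.2893)
Add(Mul(-41, 11), M) = Add(Mul(-41, 11), Rational(1477, 159)) = Add(-451, Rational(1477, 159)) = Rational(-70232, 159)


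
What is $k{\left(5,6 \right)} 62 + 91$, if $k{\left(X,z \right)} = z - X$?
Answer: $153$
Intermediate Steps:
$k{\left(5,6 \right)} 62 + 91 = \left(6 - 5\right) 62 + 91 = 1 \cdot 62 + 91 = 62 + 91 = 153$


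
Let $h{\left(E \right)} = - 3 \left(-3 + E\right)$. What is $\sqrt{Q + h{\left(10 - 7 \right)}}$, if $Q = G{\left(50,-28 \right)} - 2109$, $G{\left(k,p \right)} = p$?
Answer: $i \sqrt{2137} \approx 46.228 i$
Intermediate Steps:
$h{\left(E \right)} = 9 - 3 E$
$Q = -2137$ ($Q = -28 - 2109 = -2137$)
$\sqrt{Q + h{\left(10 - 7 \right)}} = \sqrt{-2137 + \left(9 - 3 \left(10 - 7\right)\right)} = \sqrt{-2137 + \left(9 - 9\right)} = \sqrt{-2137 + 0} = \sqrt{-2137} = i \sqrt{2137}$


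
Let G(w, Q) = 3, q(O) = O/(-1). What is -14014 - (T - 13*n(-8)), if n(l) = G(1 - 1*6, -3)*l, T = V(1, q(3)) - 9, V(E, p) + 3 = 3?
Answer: -14317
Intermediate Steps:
q(O) = -O (q(O) = O*(-1) = -O)
V(E, p) = 0 (V(E, p) = -3 + 3 = 0)
T = -9 (T = 0 - 9 = -9)
n(l) = 3*l
-14014 - (T - 13*n(-8)) = -14014 - (-9 - 39*(-8)) = -14014 - (-9 - 13*(-24)) = -14014 - (-9 + 312) = -14014 - 1*303 = -14014 - 303 = -14317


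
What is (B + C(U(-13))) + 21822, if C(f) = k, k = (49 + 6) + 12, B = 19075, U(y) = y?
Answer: 40964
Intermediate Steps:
k = 67 (k = 55 + 12 = 67)
C(f) = 67
(B + C(U(-13))) + 21822 = (19075 + 67) + 21822 = 19142 + 21822 = 40964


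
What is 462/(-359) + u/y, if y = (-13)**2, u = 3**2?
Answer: -74847/60671 ≈ -1.2337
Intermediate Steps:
u = 9
y = 169
462/(-359) + u/y = 462/(-359) + 9/169 = 462*(-1/359) + 9*(1/169) = -462/359 + 9/169 = -74847/60671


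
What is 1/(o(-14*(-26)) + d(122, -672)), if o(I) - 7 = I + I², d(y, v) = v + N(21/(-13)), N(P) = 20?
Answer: 1/132215 ≈ 7.5634e-6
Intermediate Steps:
d(y, v) = 20 + v (d(y, v) = v + 20 = 20 + v)
o(I) = 7 + I + I² (o(I) = 7 + (I + I²) = 7 + I + I²)
1/(o(-14*(-26)) + d(122, -672)) = 1/((7 - 14*(-26) + (-14*(-26))²) + (20 - 672)) = 1/((7 + 364 + 364²) - 652) = 1/((7 + 364 + 132496) - 652) = 1/(132867 - 652) = 1/132215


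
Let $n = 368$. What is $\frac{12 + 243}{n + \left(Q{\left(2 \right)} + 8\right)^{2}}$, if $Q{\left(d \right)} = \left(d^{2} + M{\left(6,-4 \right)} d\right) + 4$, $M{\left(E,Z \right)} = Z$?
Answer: $\frac{85}{144} \approx 0.59028$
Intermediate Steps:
$Q{\left(d \right)} = 4 + d^{2} - 4 d$ ($Q{\left(d \right)} = \left(d^{2} - 4 d\right) + 4 = 4 + d^{2} - 4 d$)
$\frac{12 + 243}{n + \left(Q{\left(2 \right)} + 8\right)^{2}} = \frac{12 + 243}{368 + \left(\left(4 + 2^{2} - 8\right) + 8\right)^{2}} = \frac{255}{368 + \left(\left(4 + 4 - 8\right) + 8\right)^{2}} = \frac{255}{368 + \left(0 + 8\right)^{2}} = \frac{255}{368 + 8^{2}} = \frac{255}{368 + 64} = \frac{255}{432} = 255 \cdot \frac{1}{432} = \frac{85}{144}$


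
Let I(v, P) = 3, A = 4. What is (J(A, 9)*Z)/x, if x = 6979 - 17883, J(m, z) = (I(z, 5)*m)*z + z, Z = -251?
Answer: 29367/10904 ≈ 2.6932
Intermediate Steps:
J(m, z) = z + 3*m*z (J(m, z) = (3*m)*z + z = 3*m*z + z = z + 3*m*z)
x = -10904
(J(A, 9)*Z)/x = ((9*(1 + 3*4))*(-251))/(-10904) = ((9*(1 + 12))*(-251))*(-1/10904) = ((9*13)*(-251))*(-1/10904) = (117*(-251))*(-1/10904) = -29367*(-1/10904) = 29367/10904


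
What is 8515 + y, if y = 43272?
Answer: 51787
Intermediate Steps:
8515 + y = 8515 + 43272 = 51787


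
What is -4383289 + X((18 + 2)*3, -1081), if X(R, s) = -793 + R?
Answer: -4384022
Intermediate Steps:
-4383289 + X((18 + 2)*3, -1081) = -4383289 + (-793 + (18 + 2)*3) = -4383289 + (-793 + 20*3) = -4383289 + (-793 + 60) = -4383289 - 733 = -4384022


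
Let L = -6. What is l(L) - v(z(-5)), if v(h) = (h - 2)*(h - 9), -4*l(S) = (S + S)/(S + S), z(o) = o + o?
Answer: -913/4 ≈ -228.25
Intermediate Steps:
z(o) = 2*o
l(S) = -1/4 (l(S) = -(S + S)/(4*(S + S)) = -2*S/(4*(2*S)) = -2*S*1/(2*S)/4 = -1/4*1 = -1/4)
v(h) = (-9 + h)*(-2 + h) (v(h) = (-2 + h)*(-9 + h) = (-9 + h)*(-2 + h))
l(L) - v(z(-5)) = -1/4 - (18 + (2*(-5))**2 - 22*(-5)) = -1/4 - (18 + (-10)**2 - 11*(-10)) = -1/4 - (18 + 100 + 110) = -1/4 - 1*228 = -1/4 - 228 = -913/4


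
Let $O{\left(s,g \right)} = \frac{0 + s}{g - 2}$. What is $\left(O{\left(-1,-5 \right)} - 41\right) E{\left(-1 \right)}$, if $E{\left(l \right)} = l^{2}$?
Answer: $- \frac{286}{7} \approx -40.857$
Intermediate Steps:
$O{\left(s,g \right)} = \frac{s}{-2 + g}$
$\left(O{\left(-1,-5 \right)} - 41\right) E{\left(-1 \right)} = \left(- \frac{1}{-2 - 5} - 41\right) \left(-1\right)^{2} = \left(- \frac{1}{-7} - 41\right) 1 = \left(\left(-1\right) \left(- \frac{1}{7}\right) - 41\right) 1 = \left(\frac{1}{7} - 41\right) 1 = \left(- \frac{286}{7}\right) 1 = - \frac{286}{7}$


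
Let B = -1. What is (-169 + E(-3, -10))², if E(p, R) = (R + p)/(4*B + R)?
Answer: 5536609/196 ≈ 28248.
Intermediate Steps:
E(p, R) = (R + p)/(-4 + R) (E(p, R) = (R + p)/(4*(-1) + R) = (R + p)/(-4 + R))
(-169 + E(-3, -10))² = (-169 + (-10 - 3)/(-4 - 10))² = (-169 - 13/(-14))² = (-169 - 1/14*(-13))² = (-169 + 13/14)² = (-2353/14)² = 5536609/196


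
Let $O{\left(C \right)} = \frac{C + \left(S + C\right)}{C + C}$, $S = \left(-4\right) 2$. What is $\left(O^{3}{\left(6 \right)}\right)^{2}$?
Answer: $\frac{1}{729} \approx 0.0013717$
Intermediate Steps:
$S = -8$
$O{\left(C \right)} = \frac{-8 + 2 C}{2 C}$ ($O{\left(C \right)} = \frac{C + \left(-8 + C\right)}{C + C} = \frac{-8 + 2 C}{2 C}$)
$\left(O^{3}{\left(6 \right)}\right)^{2} = \left(\left(\frac{-4 + 6}{6}\right)^{3}\right)^{2} = \left(\left(\frac{1}{6} \cdot 2\right)^{3}\right)^{2} = \left(\left(\frac{1}{3}\right)^{3}\right)^{2} = \left(\frac{1}{27}\right)^{2} = \frac{1}{729}$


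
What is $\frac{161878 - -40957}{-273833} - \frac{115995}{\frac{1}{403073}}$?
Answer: $- \frac{12802912028602790}{273833} \approx -4.6754 \cdot 10^{10}$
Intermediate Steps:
$\frac{161878 - -40957}{-273833} - \frac{115995}{\frac{1}{403073}} = \left(161878 + 40957\right) \left(- \frac{1}{273833}\right) - 115995 \frac{1}{\frac{1}{403073}} = 202835 \left(- \frac{1}{273833}\right) - 46754452635 = - \frac{202835}{273833} - 46754452635 = - \frac{12802912028602790}{273833}$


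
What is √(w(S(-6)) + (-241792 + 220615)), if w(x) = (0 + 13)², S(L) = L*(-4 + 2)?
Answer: 4*I*√1313 ≈ 144.94*I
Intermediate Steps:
S(L) = -2*L (S(L) = L*(-2) = -2*L)
w(x) = 169 (w(x) = 13² = 169)
√(w(S(-6)) + (-241792 + 220615)) = √(169 + (-241792 + 220615)) = √(169 - 21177) = √(-21008) = 4*I*√1313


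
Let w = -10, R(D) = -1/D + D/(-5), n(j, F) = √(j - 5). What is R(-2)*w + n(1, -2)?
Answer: -9 + 2*I ≈ -9.0 + 2.0*I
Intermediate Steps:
n(j, F) = √(-5 + j)
R(D) = -1/D - D/5 (R(D) = -1/D + D*(-⅕) = -1/D - D/5)
R(-2)*w + n(1, -2) = (-1/(-2) - ⅕*(-2))*(-10) + √(-5 + 1) = (-1*(-½) + ⅖)*(-10) + √(-4) = (½ + ⅖)*(-10) + 2*I = (9/10)*(-10) + 2*I = -9 + 2*I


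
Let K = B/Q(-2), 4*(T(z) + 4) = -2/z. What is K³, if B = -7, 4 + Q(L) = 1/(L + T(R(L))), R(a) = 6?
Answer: 133432831/28094464 ≈ 4.7494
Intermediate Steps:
T(z) = -4 - 1/(2*z) (T(z) = -4 + (-2/z)/4 = -4 - 1/(2*z))
Q(L) = -4 + 1/(-49/12 + L) (Q(L) = -4 + 1/(L + (-4 - ½/6)) = -4 + 1/(L + (-4 - ½*⅙)) = -4 + 1/(L + (-4 - 1/12)) = -4 + 1/(L - 49/12) = -4 + 1/(-49/12 + L))
K = 511/304 (K = -7*(49 - 12*(-2))/(16*(-13 + 3*(-2))) = -7*(49 + 24)/(16*(-13 - 6)) = -7/(16*(-19)/73) = -7/(16*(1/73)*(-19)) = -7/(-304/73) = -7*(-73/304) = 511/304 ≈ 1.6809)
K³ = (511/304)³ = 133432831/28094464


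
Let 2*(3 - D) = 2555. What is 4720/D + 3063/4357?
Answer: -33322493/11105993 ≈ -3.0004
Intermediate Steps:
D = -2549/2 (D = 3 - ½*2555 = 3 - 2555/2 = -2549/2 ≈ -1274.5)
4720/D + 3063/4357 = 4720/(-2549/2) + 3063/4357 = 4720*(-2/2549) + 3063*(1/4357) = -9440/2549 + 3063/4357 = -33322493/11105993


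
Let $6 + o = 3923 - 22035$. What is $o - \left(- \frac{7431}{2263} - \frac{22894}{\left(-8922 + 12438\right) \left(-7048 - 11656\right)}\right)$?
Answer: $- \frac{1347936594104657}{74411133216} \approx -18115.0$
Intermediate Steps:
$o = -18118$ ($o = -6 + \left(3923 - 22035\right) = -6 - 18112 = -18118$)
$o - \left(- \frac{7431}{2263} - \frac{22894}{\left(-8922 + 12438\right) \left(-7048 - 11656\right)}\right) = -18118 - \left(- \frac{7431}{2263} - \frac{22894}{\left(-8922 + 12438\right) \left(-7048 - 11656\right)}\right) = -18118 - \left(\left(-7431\right) \frac{1}{2263} - \frac{22894}{3516 \left(-18704\right)}\right) = -18118 - \left(- \frac{7431}{2263} - \frac{22894}{-65763264}\right) = -18118 - \left(- \frac{7431}{2263} - - \frac{11447}{32881632}\right) = -18118 - \left(- \frac{7431}{2263} + \frac{11447}{32881632}\right) = -18118 - - \frac{244317502831}{74411133216} = -18118 + \frac{244317502831}{74411133216} = - \frac{1347936594104657}{74411133216}$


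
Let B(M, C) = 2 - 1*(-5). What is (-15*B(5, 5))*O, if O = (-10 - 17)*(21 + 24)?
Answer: 127575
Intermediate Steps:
B(M, C) = 7 (B(M, C) = 2 + 5 = 7)
O = -1215 (O = -27*45 = -1215)
(-15*B(5, 5))*O = -15*7*(-1215) = -105*(-1215) = 127575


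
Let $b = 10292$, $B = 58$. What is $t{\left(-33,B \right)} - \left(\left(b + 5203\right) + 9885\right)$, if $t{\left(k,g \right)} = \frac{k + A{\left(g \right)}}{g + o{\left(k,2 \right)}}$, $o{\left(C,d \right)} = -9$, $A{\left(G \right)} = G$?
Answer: $- \frac{1243595}{49} \approx -25380.0$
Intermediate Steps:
$t{\left(k,g \right)} = \frac{g + k}{-9 + g}$ ($t{\left(k,g \right)} = \frac{k + g}{g - 9} = \frac{g + k}{-9 + g}$)
$t{\left(-33,B \right)} - \left(\left(b + 5203\right) + 9885\right) = \frac{58 - 33}{-9 + 58} - \left(\left(10292 + 5203\right) + 9885\right) = \frac{1}{49} \cdot 25 - \left(15495 + 9885\right) = \frac{1}{49} \cdot 25 - 25380 = \frac{25}{49} - 25380 = - \frac{1243595}{49}$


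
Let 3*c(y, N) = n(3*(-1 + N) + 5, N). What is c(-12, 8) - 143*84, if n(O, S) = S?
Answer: -36028/3 ≈ -12009.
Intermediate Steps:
c(y, N) = N/3
c(-12, 8) - 143*84 = (⅓)*8 - 143*84 = 8/3 - 12012 = -36028/3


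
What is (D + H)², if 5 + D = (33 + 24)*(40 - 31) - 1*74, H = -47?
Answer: 149769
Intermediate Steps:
D = 434 (D = -5 + ((33 + 24)*(40 - 31) - 1*74) = -5 + (57*9 - 74) = -5 + (513 - 74) = -5 + 439 = 434)
(D + H)² = (434 - 47)² = 387² = 149769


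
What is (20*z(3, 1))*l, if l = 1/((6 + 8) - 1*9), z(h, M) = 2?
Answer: 8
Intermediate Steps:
l = ⅕ (l = 1/(14 - 9) = 1/5 = ⅕ ≈ 0.20000)
(20*z(3, 1))*l = (20*2)*(⅕) = 40*(⅕) = 8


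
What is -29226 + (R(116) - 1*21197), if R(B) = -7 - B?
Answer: -50546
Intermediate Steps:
-29226 + (R(116) - 1*21197) = -29226 + ((-7 - 1*116) - 1*21197) = -29226 + ((-7 - 116) - 21197) = -29226 + (-123 - 21197) = -29226 - 21320 = -50546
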